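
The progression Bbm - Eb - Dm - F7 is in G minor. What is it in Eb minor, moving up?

Gbm Cb Bbm Db7

G minor up to Eb minor is a minor sixth; each chord root moves by that interval while the quality stays the same.
Bbm: root Bb up a minor sixth → Gb, giving Gbm.
Eb: root Eb up a minor sixth → Cb, giving Cb.
Dm: root D up a minor sixth → Bb, giving Bbm.
F7: root F up a minor sixth → Db, giving Db7.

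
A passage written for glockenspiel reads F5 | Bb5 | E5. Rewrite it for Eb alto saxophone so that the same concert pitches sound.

D8 G8 C#8

First find concert pitch: the glockenspiel sounds a perfect fifteenth above written, so F5 Bb5 E5 sounds F7 Bb7 E7.
Then write for Eb alto saxophone: it sounds a major sixth below written, so the part must be a major sixth above concert.
F7 → D8
Bb7 → G8
E7 → C#8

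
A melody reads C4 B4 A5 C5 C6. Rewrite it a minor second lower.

B3 A#4 G#5 B4 B5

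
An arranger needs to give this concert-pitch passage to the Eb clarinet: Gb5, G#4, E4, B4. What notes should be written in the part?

The Eb clarinet sounds a minor third above written, so the written part must be a minor third below concert — transpose each note down.
Gb5 -> Eb5
G#4 -> E#4
E4 -> C#4
B4 -> G#4

Eb5 E#4 C#4 G#4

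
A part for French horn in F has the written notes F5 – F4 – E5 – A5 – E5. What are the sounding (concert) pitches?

The French horn in F sounds a perfect fifth below written, so transpose each written note down a perfect fifth.
F5 to Bb4
F4 to Bb3
E5 to A4
A5 to D5
E5 to A4

Bb4 Bb3 A4 D5 A4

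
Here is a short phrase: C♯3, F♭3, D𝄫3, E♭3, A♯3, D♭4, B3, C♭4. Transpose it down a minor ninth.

B#1 Eb2 Cb2 D2 G##2 C3 A#2 Bb2

C#3 to B#1
Fb3 to Eb2
Dbb3 to Cb2
Eb3 to D2
A#3 to G##2
Db4 to C3
B3 to A#2
Cb4 to Bb2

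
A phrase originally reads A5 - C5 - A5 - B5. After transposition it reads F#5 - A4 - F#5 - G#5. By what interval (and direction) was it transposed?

down a minor third

Take the first pair: A5 → F#5. A to F spans 3 letter names, so the interval is some kind of third.
F#5 to A5 is 3 semitones, which makes it a minor third; the second version is lower, so the direction is down.
Checking another pair — B5 → G#5 — gives the same interval.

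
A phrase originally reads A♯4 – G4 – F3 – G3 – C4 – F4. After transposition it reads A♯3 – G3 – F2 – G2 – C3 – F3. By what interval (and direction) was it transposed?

From A#4 to A#3 is 8 letter names — an octave of some quality.
A#3 to A#4 is 12 semitones, which makes it a perfect octave; the second version is lower, so the direction is down.
Checking another pair — F4 → F3 — gives the same interval.

down a perfect octave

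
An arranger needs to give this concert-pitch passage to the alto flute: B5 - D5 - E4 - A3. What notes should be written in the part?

The alto flute sounds a perfect fourth below written, so the written part must be a perfect fourth above concert — transpose each note up.
B5 → E6
D5 → G5
E4 → A4
A3 → D4

E6 G5 A4 D4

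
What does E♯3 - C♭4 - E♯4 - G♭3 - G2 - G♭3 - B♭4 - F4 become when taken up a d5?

B3 Gbb4 B4 Dbb4 Db3 Dbb4 Fb5 Cb5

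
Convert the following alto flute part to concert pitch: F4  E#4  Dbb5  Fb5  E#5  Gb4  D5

The alto flute sounds a perfect fourth below written, so transpose each written note down a perfect fourth.
F4 gives C4
E#4 gives B#3
Dbb5 gives Abb4
Fb5 gives Cb5
E#5 gives B#4
Gb4 gives Db4
D5 gives A4

C4 B#3 Abb4 Cb5 B#4 Db4 A4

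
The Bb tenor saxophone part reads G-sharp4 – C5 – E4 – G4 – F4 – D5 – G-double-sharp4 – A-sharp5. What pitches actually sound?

F#3 Bb3 D3 F3 Eb3 C4 F##3 G#4

The Bb tenor saxophone sounds a major ninth below written, so transpose each written note down a major ninth.
G#4 -> F#3
C5 -> Bb3
E4 -> D3
G4 -> F3
F4 -> Eb3
D5 -> C4
G##4 -> F##3
A#5 -> G#4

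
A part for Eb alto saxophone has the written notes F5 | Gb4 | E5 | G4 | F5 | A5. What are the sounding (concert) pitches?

Written C4 on the Eb alto saxophone sounds as Eb3, a major sixth lower; apply that shift to every note.
F5 → Ab4
Gb4 → Bbb3
E5 → G4
G4 → Bb3
F5 → Ab4
A5 → C5

Ab4 Bbb3 G4 Bb3 Ab4 C5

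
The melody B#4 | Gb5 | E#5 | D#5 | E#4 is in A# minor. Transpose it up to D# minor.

E#5 Cb6 A#5 G#5 A#4

From A# up to D# is a perfect fourth; apply that to each pitch.
B#4 to E#5
Gb5 to Cb6
E#5 to A#5
D#5 to G#5
E#4 to A#4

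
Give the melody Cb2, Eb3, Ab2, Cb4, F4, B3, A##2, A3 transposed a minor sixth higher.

Cb2: a sixth up reaches A, and 8 semitones makes it Abb2.
Eb3: a sixth up reaches C, and 8 semitones makes it Cb4.
Ab2 up a minor sixth is Fb3.
A minor sixth up from Cb4 gives Abb4.
A minor sixth up from F4 gives Db5.
A minor sixth up from B3 gives G4.
A##2: a sixth up reaches F, and 8 semitones makes it F##3.
A minor sixth up from A3 gives F4.

Abb2 Cb4 Fb3 Abb4 Db5 G4 F##3 F4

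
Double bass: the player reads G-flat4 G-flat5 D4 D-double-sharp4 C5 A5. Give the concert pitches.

Gb3 Gb4 D3 D##3 C4 A4

The double bass sounds a perfect octave below written, so transpose each written note down a perfect octave.
Gb4 gives Gb3
Gb5 gives Gb4
D4 gives D3
D##4 gives D##3
C5 gives C4
A5 gives A4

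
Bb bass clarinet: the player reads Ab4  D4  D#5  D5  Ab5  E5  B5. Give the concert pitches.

The Bb bass clarinet sounds a major ninth below written, so transpose each written note down a major ninth.
Ab4 -> Gb3
D4 -> C3
D#5 -> C#4
D5 -> C4
Ab5 -> Gb4
E5 -> D4
B5 -> A4

Gb3 C3 C#4 C4 Gb4 D4 A4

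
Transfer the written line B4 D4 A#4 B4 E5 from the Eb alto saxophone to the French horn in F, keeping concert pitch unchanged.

A4 C4 G#4 A4 D5

First find concert pitch: the Eb alto saxophone sounds a major sixth below written, so B4 D4 A#4 B4 E5 sounds D4 F3 C#4 D4 G4.
Then write for French horn in F: it sounds a perfect fifth below written, so the part must be a perfect fifth above concert.
D4 → A4
F3 → C4
C#4 → G#4
D4 → A4
G4 → D5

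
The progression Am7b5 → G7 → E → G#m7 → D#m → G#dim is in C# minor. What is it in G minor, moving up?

C# minor up to G minor is a diminished fifth; each chord root moves by that interval while the quality stays the same.
Am7b5: root A up a diminished fifth → Eb, giving Ebm7b5.
G7: root G up a diminished fifth → Db, giving Db7.
E: root E up a diminished fifth → Bb, giving Bb.
G#m7: root G# up a diminished fifth → D, giving Dm7.
D#m: root D# up a diminished fifth → A, giving Am.
G#dim: root G# up a diminished fifth → D, giving Ddim.

Ebm7b5 Db7 Bb Dm7 Am Ddim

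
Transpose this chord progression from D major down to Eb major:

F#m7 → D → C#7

D major down to Eb major is a major seventh; each chord root moves by that interval while the quality stays the same.
F#m7: root F# down a major seventh → G, giving Gm7.
D: root D down a major seventh → Eb, giving Eb.
C#7: root C# down a major seventh → D, giving D7.

Gm7 Eb D7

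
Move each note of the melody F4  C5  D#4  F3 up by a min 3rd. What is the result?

Ab4 Eb5 F#4 Ab3

F4 up a minor third is Ab4.
C5 up a minor third is Eb5.
D#4: a third up reaches F, and 3 semitones makes it F#4.
F3: a third up reaches A, and 3 semitones makes it Ab3.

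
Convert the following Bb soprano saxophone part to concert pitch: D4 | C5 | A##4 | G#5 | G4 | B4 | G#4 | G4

C4 Bb4 G##4 F#5 F4 A4 F#4 F4

The Bb soprano saxophone sounds a major second below written, so transpose each written note down a major second.
D4 gives C4
C5 gives Bb4
A##4 gives G##4
G#5 gives F#5
G4 gives F4
B4 gives A4
G#4 gives F#4
G4 gives F4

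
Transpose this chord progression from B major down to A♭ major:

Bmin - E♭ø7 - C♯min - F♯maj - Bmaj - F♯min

B major down to A♭ major is an augmented second; each chord root moves by that interval while the quality stays the same.
Bmin: root B down an augmented second → Ab, giving Abmin.
E♭ø7: root E♭ down an augmented second → Dbb, giving Dbbø7.
C♯min: root C♯ down an augmented second → Bb, giving Bbmin.
F♯maj: root F♯ down an augmented second → Eb, giving Ebmaj.
Bmaj: root B down an augmented second → Ab, giving Abmaj.
F♯min: root F♯ down an augmented second → Eb, giving Ebmin.

Abmin Dbbø7 Bbmin Ebmaj Abmaj Ebmin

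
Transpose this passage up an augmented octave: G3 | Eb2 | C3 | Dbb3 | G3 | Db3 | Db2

G#4 E3 C#4 Db4 G#4 D4 D3

G3 -> G#4
Eb2 -> E3
C3 -> C#4
Dbb3 -> Db4
G3 -> G#4
Db3 -> D4
Db2 -> D3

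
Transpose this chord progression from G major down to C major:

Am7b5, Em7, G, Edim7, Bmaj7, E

Dm7b5 Am7 C Adim7 Emaj7 A

G major down to C major is a perfect fifth; each chord root moves by that interval while the quality stays the same.
Am7b5: root A down a perfect fifth → D, giving Dm7b5.
Em7: root E down a perfect fifth → A, giving Am7.
G: root G down a perfect fifth → C, giving C.
Edim7: root E down a perfect fifth → A, giving Adim7.
Bmaj7: root B down a perfect fifth → E, giving Emaj7.
E: root E down a perfect fifth → A, giving A.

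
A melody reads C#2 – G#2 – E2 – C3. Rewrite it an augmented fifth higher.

G##2 D##3 B#2 G#3

C#2 up an augmented fifth is G##2.
G#2: a fifth up reaches D, and 8 semitones makes it D##3.
E2 up an augmented fifth is B#2.
C3 up an augmented fifth is G#3.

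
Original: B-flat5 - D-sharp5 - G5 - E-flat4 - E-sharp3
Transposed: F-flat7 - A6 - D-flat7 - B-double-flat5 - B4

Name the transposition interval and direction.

From Bb5 to Fb7 is 12 letter names — a twelfth of some quality.
Bb5 to Fb7 is 18 semitones, which makes it a diminished twelfth; the second version is higher, so the direction is up.
Checking another pair — E#3 → B4 — gives the same interval.

up a diminished twelfth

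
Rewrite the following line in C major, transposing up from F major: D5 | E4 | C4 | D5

A5 B4 G4 A5

From F up to C is a perfect fifth; apply that to each pitch.
D5 -> A5
E4 -> B4
C4 -> G4
D5 -> A5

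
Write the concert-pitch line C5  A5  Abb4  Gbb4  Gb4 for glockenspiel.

C3 A3 Abb2 Gbb2 Gb2

Written C4 sounds as C6 on the glockenspiel, so concert pitches are written a perfect fifteenth down.
C5 → C3
A5 → A3
Abb4 → Abb2
Gbb4 → Gbb2
Gb4 → Gb2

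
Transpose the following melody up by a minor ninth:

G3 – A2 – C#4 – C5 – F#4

Ab4 Bb3 D5 Db6 G5

G3 up a minor ninth is Ab4.
A2: a ninth up reaches B, and 13 semitones makes it Bb3.
A minor ninth up from C#4 gives D5.
C5 up a minor ninth is Db6.
A minor ninth up from F#4 gives G5.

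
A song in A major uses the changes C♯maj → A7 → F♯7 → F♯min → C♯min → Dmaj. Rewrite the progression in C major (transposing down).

Emaj C7 A7 Amin Emin Fmaj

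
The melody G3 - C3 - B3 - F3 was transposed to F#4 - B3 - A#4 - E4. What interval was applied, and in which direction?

up a major seventh

Take the first pair: G3 → F#4. G to F spans 7 letter names, so the interval is some kind of seventh.
G3 to F#4 is 11 semitones, which makes it a major seventh; the second version is higher, so the direction is up.
Checking another pair — F3 → E4 — gives the same interval.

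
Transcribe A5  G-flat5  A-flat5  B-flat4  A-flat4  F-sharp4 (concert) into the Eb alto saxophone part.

The Eb alto saxophone sounds a major sixth below written, so the written part must be a major sixth above concert — transpose each note up.
A5 to F#6
Gb5 to Eb6
Ab5 to F6
Bb4 to G5
Ab4 to F5
F#4 to D#5

F#6 Eb6 F6 G5 F5 D#5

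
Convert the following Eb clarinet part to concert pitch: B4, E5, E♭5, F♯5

Written C4 on the Eb clarinet sounds as Eb4, a minor third higher; apply that shift to every note.
B4 → D5
E5 → G5
Eb5 → Gb5
F#5 → A5

D5 G5 Gb5 A5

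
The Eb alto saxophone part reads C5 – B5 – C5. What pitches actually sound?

The Eb alto saxophone sounds a major sixth below written, so transpose each written note down a major sixth.
C5 to Eb4
B5 to D5
C5 to Eb4

Eb4 D5 Eb4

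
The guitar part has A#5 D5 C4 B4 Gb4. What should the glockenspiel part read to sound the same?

First find concert pitch: the guitar sounds a perfect octave below written, so A#5 D5 C4 B4 Gb4 sounds A#4 D4 C3 B3 Gb3.
Then write for glockenspiel: it sounds a perfect fifteenth above written, so the part must be a perfect fifteenth below concert.
A#4 → A#2
D4 → D2
C3 → C1
B3 → B1
Gb3 → Gb1

A#2 D2 C1 B1 Gb1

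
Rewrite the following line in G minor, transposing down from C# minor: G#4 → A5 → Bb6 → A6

C# minor to G minor down is an augmented fourth, so every note moves down by that interval.
G#4 -> D4
A5 -> Eb5
Bb6 -> Fb6
A6 -> Eb6

D4 Eb5 Fb6 Eb6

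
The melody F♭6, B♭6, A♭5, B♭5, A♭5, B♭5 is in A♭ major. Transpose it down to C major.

Ab5 D6 C5 D5 C5 D5

From A♭ down to C is a minor sixth; apply that to each pitch.
Fb6 -> Ab5
Bb6 -> D6
Ab5 -> C5
Bb5 -> D5
Ab5 -> C5
Bb5 -> D5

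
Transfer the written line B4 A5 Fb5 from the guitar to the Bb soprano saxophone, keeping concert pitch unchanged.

C#4 B4 Gb4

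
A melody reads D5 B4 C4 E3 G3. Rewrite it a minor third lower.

B4 G#4 A3 C#3 E3

D5: a third down reaches B, and 3 semitones makes it B4.
B4 down a minor third is G#4.
A minor third down from C4 gives A3.
E3: a third down reaches C, and 3 semitones makes it C#3.
A minor third down from G3 gives E3.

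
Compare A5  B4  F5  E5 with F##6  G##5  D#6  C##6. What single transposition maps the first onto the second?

up an augmented sixth

Take the first pair: A5 → F##6. A to F spans 6 letter names, so the interval is some kind of sixth.
A5 to F##6 is 10 semitones, which makes it an augmented sixth; the second version is higher, so the direction is up.
Checking another pair — E5 → C##6 — gives the same interval.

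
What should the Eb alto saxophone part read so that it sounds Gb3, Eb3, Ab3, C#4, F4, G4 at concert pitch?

The Eb alto saxophone sounds a major sixth below written, so the written part must be a major sixth above concert — transpose each note up.
Gb3 -> Eb4
Eb3 -> C4
Ab3 -> F4
C#4 -> A#4
F4 -> D5
G4 -> E5

Eb4 C4 F4 A#4 D5 E5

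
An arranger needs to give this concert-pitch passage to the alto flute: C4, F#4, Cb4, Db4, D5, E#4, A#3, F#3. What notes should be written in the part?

F4 B4 Fb4 Gb4 G5 A#4 D#4 B3

Written C4 sounds as G3 on the alto flute, so concert pitches are written a perfect fourth up.
C4 becomes F4
F#4 becomes B4
Cb4 becomes Fb4
Db4 becomes Gb4
D5 becomes G5
E#4 becomes A#4
A#3 becomes D#4
F#3 becomes B3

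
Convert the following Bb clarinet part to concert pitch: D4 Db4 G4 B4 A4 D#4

C4 Cb4 F4 A4 G4 C#4

The Bb clarinet sounds a major second below written, so transpose each written note down a major second.
D4 -> C4
Db4 -> Cb4
G4 -> F4
B4 -> A4
A4 -> G4
D#4 -> C#4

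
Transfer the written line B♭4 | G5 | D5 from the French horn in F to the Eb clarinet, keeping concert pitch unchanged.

C4 A4 E4

First find concert pitch: the French horn in F sounds a perfect fifth below written, so B♭4 G5 D5 sounds Eb4 C5 G4.
Then write for Eb clarinet: it sounds a minor third above written, so the part must be a minor third below concert.
Eb4 → C4
C5 → A4
G4 → E4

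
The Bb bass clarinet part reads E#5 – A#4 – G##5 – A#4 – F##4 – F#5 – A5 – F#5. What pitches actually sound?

The Bb bass clarinet sounds a major ninth below written, so transpose each written note down a major ninth.
E#5 to D#4
A#4 to G#3
G##5 to F##4
A#4 to G#3
F##4 to E#3
F#5 to E4
A5 to G4
F#5 to E4

D#4 G#3 F##4 G#3 E#3 E4 G4 E4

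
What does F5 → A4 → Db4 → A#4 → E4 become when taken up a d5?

A diminished fifth up from F5 gives Cb6.
A diminished fifth up from A4 gives Eb5.
Db4: a fifth up reaches A, and 6 semitones makes it Abb4.
A diminished fifth up from A#4 gives E5.
E4: a fifth up reaches B, and 6 semitones makes it Bb4.

Cb6 Eb5 Abb4 E5 Bb4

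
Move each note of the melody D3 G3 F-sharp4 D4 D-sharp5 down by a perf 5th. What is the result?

G2 C3 B3 G3 G#4

D3 down a perfect fifth is G2.
A perfect fifth down from G3 gives C3.
A perfect fifth down from F#4 gives B3.
D4: a fifth down reaches G, and 7 semitones makes it G3.
A perfect fifth down from D#5 gives G#4.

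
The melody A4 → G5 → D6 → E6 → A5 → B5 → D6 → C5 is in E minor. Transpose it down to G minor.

C4 Bb4 F5 G5 C5 D5 F5 Eb4

From E down to G is a major sixth; apply that to each pitch.
A4 gives C4
G5 gives Bb4
D6 gives F5
E6 gives G5
A5 gives C5
B5 gives D5
D6 gives F5
C5 gives Eb4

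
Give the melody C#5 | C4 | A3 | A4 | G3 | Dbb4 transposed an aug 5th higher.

G##5 G#4 E#4 E#5 D#4 Ab4

C#5 up an augmented fifth is G##5.
C4: a fifth up reaches G, and 8 semitones makes it G#4.
A3 up an augmented fifth is E#4.
A4: a fifth up reaches E, and 8 semitones makes it E#5.
An augmented fifth up from G3 gives D#4.
An augmented fifth up from Dbb4 gives Ab4.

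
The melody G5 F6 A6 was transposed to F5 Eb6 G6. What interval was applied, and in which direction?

From G5 to F5 is 2 letter names — a second of some quality.
F5 to G5 is 2 semitones, which makes it a major second; the second version is lower, so the direction is down.
Checking another pair — A6 → G6 — gives the same interval.

down a major second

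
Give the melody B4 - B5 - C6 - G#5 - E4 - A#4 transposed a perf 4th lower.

B4 → F#4
B5 → F#5
C6 → G5
G#5 → D#5
E4 → B3
A#4 → E#4

F#4 F#5 G5 D#5 B3 E#4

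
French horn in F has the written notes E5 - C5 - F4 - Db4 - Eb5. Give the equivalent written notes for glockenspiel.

First find concert pitch: the French horn in F sounds a perfect fifth below written, so E5 C5 F4 Db4 Eb5 sounds A4 F4 Bb3 Gb3 Ab4.
Then write for glockenspiel: it sounds a perfect fifteenth above written, so the part must be a perfect fifteenth below concert.
A4 → A2
F4 → F2
Bb3 → Bb1
Gb3 → Gb1
Ab4 → Ab2

A2 F2 Bb1 Gb1 Ab2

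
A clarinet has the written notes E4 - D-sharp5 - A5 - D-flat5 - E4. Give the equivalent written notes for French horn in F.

First find concert pitch: the A clarinet sounds a minor third below written, so E4 D-sharp5 A5 D-flat5 E4 sounds C#4 B#4 F#5 Bb4 C#4.
Then write for French horn in F: it sounds a perfect fifth below written, so the part must be a perfect fifth above concert.
C#4 → G#4
B#4 → F##5
F#5 → C#6
Bb4 → F5
C#4 → G#4

G#4 F##5 C#6 F5 G#4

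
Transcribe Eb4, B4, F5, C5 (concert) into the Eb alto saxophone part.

Written C4 sounds as Eb3 on the Eb alto saxophone, so concert pitches are written a major sixth up.
Eb4 gives C5
B4 gives G#5
F5 gives D6
C5 gives A5

C5 G#5 D6 A5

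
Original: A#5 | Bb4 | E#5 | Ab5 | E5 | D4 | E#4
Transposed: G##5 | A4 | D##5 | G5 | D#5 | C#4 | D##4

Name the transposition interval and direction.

down a minor second

From A#5 to G##5 is 2 letter names — a second of some quality.
G##5 to A#5 is 1 semitone, which makes it a minor second; the second version is lower, so the direction is down.
Checking another pair — E#4 → D##4 — gives the same interval.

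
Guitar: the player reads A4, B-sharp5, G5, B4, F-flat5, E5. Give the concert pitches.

A3 B#4 G4 B3 Fb4 E4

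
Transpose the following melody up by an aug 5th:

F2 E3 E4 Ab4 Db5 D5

F2 gives C#3
E3 gives B#3
E4 gives B#4
Ab4 gives E5
Db5 gives A5
D5 gives A#5

C#3 B#3 B#4 E5 A5 A#5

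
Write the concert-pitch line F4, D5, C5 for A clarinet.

Ab4 F5 Eb5

Written C4 sounds as A3 on the A clarinet, so concert pitches are written a minor third up.
F4 -> Ab4
D5 -> F5
C5 -> Eb5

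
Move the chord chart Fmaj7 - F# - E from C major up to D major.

Gmaj7 G# F#

C major up to D major is a major second; each chord root moves by that interval while the quality stays the same.
Fmaj7: root F up a major second → G, giving Gmaj7.
F#: root F# up a major second → G#, giving G#.
E: root E up a major second → F#, giving F#.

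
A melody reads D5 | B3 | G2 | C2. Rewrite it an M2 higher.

E5 C#4 A2 D2

A major second up from D5 gives E5.
A major second up from B3 gives C#4.
A major second up from G2 gives A2.
A major second up from C2 gives D2.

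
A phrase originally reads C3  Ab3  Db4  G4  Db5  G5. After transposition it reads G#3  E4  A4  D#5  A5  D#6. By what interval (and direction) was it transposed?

up an augmented fifth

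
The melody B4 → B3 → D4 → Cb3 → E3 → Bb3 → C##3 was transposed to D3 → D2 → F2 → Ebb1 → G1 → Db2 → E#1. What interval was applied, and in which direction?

down a major thirteenth

Take the first pair: B4 → D3. B to D spans 13 letter names, so the interval is some kind of thirteenth.
D3 to B4 is 21 semitones, which makes it a major thirteenth; the second version is lower, so the direction is down.
Checking another pair — C##3 → E#1 — gives the same interval.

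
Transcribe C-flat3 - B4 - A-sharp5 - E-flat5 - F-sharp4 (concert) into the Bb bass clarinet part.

Written C4 sounds as Bb2 on the Bb bass clarinet, so concert pitches are written a major ninth up.
Cb3 -> Db4
B4 -> C#6
A#5 -> B#6
Eb5 -> F6
F#4 -> G#5

Db4 C#6 B#6 F6 G#5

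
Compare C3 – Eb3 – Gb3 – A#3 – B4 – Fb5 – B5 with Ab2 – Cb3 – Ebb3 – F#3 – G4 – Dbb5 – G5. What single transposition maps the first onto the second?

down a major third

Take the first pair: C3 → Ab2. C to A spans 3 letter names, so the interval is some kind of third.
Ab2 to C3 is 4 semitones, which makes it a major third; the second version is lower, so the direction is down.
Checking another pair — B5 → G5 — gives the same interval.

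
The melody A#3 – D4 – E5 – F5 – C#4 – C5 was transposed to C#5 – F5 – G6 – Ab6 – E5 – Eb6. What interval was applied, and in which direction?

up a minor tenth

From A#3 to C#5 is 10 letter names — a tenth of some quality.
A#3 to C#5 is 15 semitones, which makes it a minor tenth; the second version is higher, so the direction is up.
Checking another pair — C5 → Eb6 — gives the same interval.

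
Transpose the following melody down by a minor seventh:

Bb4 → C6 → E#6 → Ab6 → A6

C4 D5 F##5 Bb5 B5

Bb4 to C4
C6 to D5
E#6 to F##5
Ab6 to Bb5
A6 to B5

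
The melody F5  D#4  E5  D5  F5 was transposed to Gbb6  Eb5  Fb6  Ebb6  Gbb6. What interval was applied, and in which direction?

Take the first pair: F5 → Gbb6. F to G spans 9 letter names, so the interval is some kind of ninth.
F5 to Gbb6 is 12 semitones, which makes it a diminished ninth; the second version is higher, so the direction is up.
Checking another pair — F5 → Gbb6 — gives the same interval.

up a diminished ninth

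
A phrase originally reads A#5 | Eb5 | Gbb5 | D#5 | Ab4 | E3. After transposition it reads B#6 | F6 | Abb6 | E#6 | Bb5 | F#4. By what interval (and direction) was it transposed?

Take the first pair: A#5 → B#6. A to B spans 9 letter names, so the interval is some kind of ninth.
A#5 to B#6 is 14 semitones, which makes it a major ninth; the second version is higher, so the direction is up.
Checking another pair — E3 → F#4 — gives the same interval.

up a major ninth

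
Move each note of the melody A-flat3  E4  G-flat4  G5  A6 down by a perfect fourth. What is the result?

Eb3 B3 Db4 D5 E6

Ab3 gives Eb3
E4 gives B3
Gb4 gives Db4
G5 gives D5
A6 gives E6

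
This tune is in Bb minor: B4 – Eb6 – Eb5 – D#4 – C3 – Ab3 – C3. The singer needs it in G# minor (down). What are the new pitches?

G##4 C#6 C#5 B##3 A#2 F#3 A#2

Bb minor to G# minor down is a diminished third, so every note moves down by that interval.
B4 becomes G##4
Eb6 becomes C#6
Eb5 becomes C#5
D#4 becomes B##3
C3 becomes A#2
Ab3 becomes F#3
C3 becomes A#2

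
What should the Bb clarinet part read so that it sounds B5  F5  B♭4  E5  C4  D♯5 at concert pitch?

Written C4 sounds as Bb3 on the Bb clarinet, so concert pitches are written a major second up.
B5 → C#6
F5 → G5
Bb4 → C5
E5 → F#5
C4 → D4
D#5 → E#5

C#6 G5 C5 F#5 D4 E#5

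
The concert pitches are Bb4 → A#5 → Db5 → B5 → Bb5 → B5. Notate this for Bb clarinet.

C5 B#5 Eb5 C#6 C6 C#6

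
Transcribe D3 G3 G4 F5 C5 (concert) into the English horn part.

A3 D4 D5 C6 G5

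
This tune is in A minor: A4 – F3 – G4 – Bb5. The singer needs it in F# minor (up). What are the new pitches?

F#5 D4 E5 G6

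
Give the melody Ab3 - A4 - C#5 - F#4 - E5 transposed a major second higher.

Bb3 B4 D#5 G#4 F#5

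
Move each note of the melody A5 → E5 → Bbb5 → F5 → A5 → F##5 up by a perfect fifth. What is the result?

E6 B5 Fb6 C6 E6 C##6

A5 gives E6
E5 gives B5
Bbb5 gives Fb6
F5 gives C6
A5 gives E6
F##5 gives C##6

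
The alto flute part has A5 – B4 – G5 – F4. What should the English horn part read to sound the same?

B5 C#5 A5 G4

First find concert pitch: the alto flute sounds a perfect fourth below written, so A5 B4 G5 F4 sounds E5 F#4 D5 C4.
Then write for English horn: it sounds a perfect fifth below written, so the part must be a perfect fifth above concert.
E5 → B5
F#4 → C#5
D5 → A5
C4 → G4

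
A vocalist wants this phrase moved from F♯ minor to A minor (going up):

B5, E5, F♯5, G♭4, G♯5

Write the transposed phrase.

D6 G5 A5 Bbb4 B5

F♯ minor to A minor up is a minor third, so every note moves up by that interval.
B5 -> D6
E5 -> G5
F#5 -> A5
Gb4 -> Bbb4
G#5 -> B5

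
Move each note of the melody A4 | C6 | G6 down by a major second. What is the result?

G4 Bb5 F6

A4 becomes G4
C6 becomes Bb5
G6 becomes F6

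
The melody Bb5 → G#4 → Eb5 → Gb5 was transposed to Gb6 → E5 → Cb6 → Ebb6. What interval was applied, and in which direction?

From Bb5 to Gb6 is 6 letter names — a sixth of some quality.
Bb5 to Gb6 is 8 semitones, which makes it a minor sixth; the second version is higher, so the direction is up.
Checking another pair — Gb5 → Ebb6 — gives the same interval.

up a minor sixth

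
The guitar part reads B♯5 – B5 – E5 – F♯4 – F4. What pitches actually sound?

B#4 B4 E4 F#3 F3

The guitar sounds a perfect octave below written, so transpose each written note down a perfect octave.
B#5 becomes B#4
B5 becomes B4
E5 becomes E4
F#4 becomes F#3
F4 becomes F3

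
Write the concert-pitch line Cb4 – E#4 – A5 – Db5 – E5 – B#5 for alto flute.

The alto flute sounds a perfect fourth below written, so the written part must be a perfect fourth above concert — transpose each note up.
Cb4 gives Fb4
E#4 gives A#4
A5 gives D6
Db5 gives Gb5
E5 gives A5
B#5 gives E#6

Fb4 A#4 D6 Gb5 A5 E#6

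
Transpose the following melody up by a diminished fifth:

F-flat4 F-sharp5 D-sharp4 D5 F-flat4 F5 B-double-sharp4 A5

Fb4 gives Cbb5
F#5 gives C6
D#4 gives A4
D5 gives Ab5
Fb4 gives Cbb5
F5 gives Cb6
B##4 gives F##5
A5 gives Eb6

Cbb5 C6 A4 Ab5 Cbb5 Cb6 F##5 Eb6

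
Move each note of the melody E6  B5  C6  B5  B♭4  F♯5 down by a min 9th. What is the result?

D#5 A#4 B4 A#4 A3 E#4

E6 down a minor ninth is D#5.
B5 down a minor ninth is A#4.
C6 down a minor ninth is B4.
A minor ninth down from B5 gives A#4.
A minor ninth down from Bb4 gives A3.
F#5 down a minor ninth is E#4.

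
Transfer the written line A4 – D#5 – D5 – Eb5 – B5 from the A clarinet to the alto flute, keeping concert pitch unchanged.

B4 E#5 E5 F5 C#6

First find concert pitch: the A clarinet sounds a minor third below written, so A4 D#5 D5 Eb5 B5 sounds F#4 B#4 B4 C5 G#5.
Then write for alto flute: it sounds a perfect fourth below written, so the part must be a perfect fourth above concert.
F#4 → B4
B#4 → E#5
B4 → E5
C5 → F5
G#5 → C#6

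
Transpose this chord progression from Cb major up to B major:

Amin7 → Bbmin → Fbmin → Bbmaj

Cb major up to B major is an augmented seventh; each chord root moves by that interval while the quality stays the same.
Amin7: root A up an augmented seventh → G##, giving G##min7.
Bbmin: root Bb up an augmented seventh → A#, giving A#min.
Fbmin: root Fb up an augmented seventh → E, giving Emin.
Bbmaj: root Bb up an augmented seventh → A#, giving A#maj.

G##min7 A#min Emin A#maj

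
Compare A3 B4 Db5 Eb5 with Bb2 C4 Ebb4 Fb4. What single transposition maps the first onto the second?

down a major seventh

From A3 to Bb2 is 7 letter names — a seventh of some quality.
Bb2 to A3 is 11 semitones, which makes it a major seventh; the second version is lower, so the direction is down.
Checking another pair — Eb5 → Fb4 — gives the same interval.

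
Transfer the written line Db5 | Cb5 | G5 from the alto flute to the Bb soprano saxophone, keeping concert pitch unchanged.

First find concert pitch: the alto flute sounds a perfect fourth below written, so Db5 Cb5 G5 sounds Ab4 Gb4 D5.
Then write for Bb soprano saxophone: it sounds a major second below written, so the part must be a major second above concert.
Ab4 → Bb4
Gb4 → Ab4
D5 → E5

Bb4 Ab4 E5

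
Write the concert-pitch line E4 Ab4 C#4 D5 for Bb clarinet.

The Bb clarinet sounds a major second below written, so the written part must be a major second above concert — transpose each note up.
E4 → F#4
Ab4 → Bb4
C#4 → D#4
D5 → E5

F#4 Bb4 D#4 E5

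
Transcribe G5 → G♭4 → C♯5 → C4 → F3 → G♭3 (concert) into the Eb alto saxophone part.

Written C4 sounds as Eb3 on the Eb alto saxophone, so concert pitches are written a major sixth up.
G5 becomes E6
Gb4 becomes Eb5
C#5 becomes A#5
C4 becomes A4
F3 becomes D4
Gb3 becomes Eb4

E6 Eb5 A#5 A4 D4 Eb4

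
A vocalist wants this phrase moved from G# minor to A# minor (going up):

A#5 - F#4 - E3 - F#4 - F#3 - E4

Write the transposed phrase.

From G# up to A# is a major second; apply that to each pitch.
A#5 → B#5
F#4 → G#4
E3 → F#3
F#4 → G#4
F#3 → G#3
E4 → F#4

B#5 G#4 F#3 G#4 G#3 F#4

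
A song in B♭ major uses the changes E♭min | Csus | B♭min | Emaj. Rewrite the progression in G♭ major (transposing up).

B♭ major up to G♭ major is a minor sixth; each chord root moves by that interval while the quality stays the same.
E♭min: root E♭ up a minor sixth → Cb, giving Cbmin.
Csus: root C up a minor sixth → Ab, giving Absus.
B♭min: root B♭ up a minor sixth → Gb, giving Gbmin.
Emaj: root E up a minor sixth → C, giving Cmaj.

Cbmin Absus Gbmin Cmaj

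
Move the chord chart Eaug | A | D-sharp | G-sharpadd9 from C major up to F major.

C major up to F major is a perfect fourth; each chord root moves by that interval while the quality stays the same.
Eaug: root E up a perfect fourth → A, giving Aaug.
A: root A up a perfect fourth → D, giving D.
D-sharp: root D-sharp up a perfect fourth → G#, giving G#.
G-sharpadd9: root G-sharp up a perfect fourth → C#, giving C#add9.

Aaug D G# C#add9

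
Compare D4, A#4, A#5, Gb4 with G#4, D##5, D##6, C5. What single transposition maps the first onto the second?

up an augmented fourth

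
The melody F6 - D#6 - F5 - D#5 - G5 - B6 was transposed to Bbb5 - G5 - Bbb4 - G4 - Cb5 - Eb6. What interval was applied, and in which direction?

down an augmented fifth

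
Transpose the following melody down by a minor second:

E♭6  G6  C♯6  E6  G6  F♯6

D6 F#6 B#5 D#6 F#6 E#6

Eb6 becomes D6
G6 becomes F#6
C#6 becomes B#5
E6 becomes D#6
G6 becomes F#6
F#6 becomes E#6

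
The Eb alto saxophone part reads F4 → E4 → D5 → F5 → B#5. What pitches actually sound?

Written C4 on the Eb alto saxophone sounds as Eb3, a major sixth lower; apply that shift to every note.
F4 to Ab3
E4 to G3
D5 to F4
F5 to Ab4
B#5 to D#5

Ab3 G3 F4 Ab4 D#5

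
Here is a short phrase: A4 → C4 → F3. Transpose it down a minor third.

A4 gives F#4
C4 gives A3
F3 gives D3

F#4 A3 D3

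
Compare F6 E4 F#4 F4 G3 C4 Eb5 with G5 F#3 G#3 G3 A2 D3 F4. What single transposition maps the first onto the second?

down a minor seventh

Take the first pair: F6 → G5. F to G spans 7 letter names, so the interval is some kind of seventh.
G5 to F6 is 10 semitones, which makes it a minor seventh; the second version is lower, so the direction is down.
Checking another pair — Eb5 → F4 — gives the same interval.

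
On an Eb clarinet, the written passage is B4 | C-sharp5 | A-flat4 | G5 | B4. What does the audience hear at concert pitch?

D5 E5 Cb5 Bb5 D5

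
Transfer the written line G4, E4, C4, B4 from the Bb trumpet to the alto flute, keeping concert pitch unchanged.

First find concert pitch: the Bb trumpet sounds a major second below written, so G4 E4 C4 B4 sounds F4 D4 Bb3 A4.
Then write for alto flute: it sounds a perfect fourth below written, so the part must be a perfect fourth above concert.
F4 → Bb4
D4 → G4
Bb3 → Eb4
A4 → D5

Bb4 G4 Eb4 D5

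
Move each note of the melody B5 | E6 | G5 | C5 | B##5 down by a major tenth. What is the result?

G4 C5 Eb4 Ab3 G##4

B5 -> G4
E6 -> C5
G5 -> Eb4
C5 -> Ab3
B##5 -> G##4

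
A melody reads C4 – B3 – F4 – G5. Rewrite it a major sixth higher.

C4: a sixth up reaches A, and 9 semitones makes it A4.
B3 up a major sixth is G#4.
F4: a sixth up reaches D, and 9 semitones makes it D5.
A major sixth up from G5 gives E6.

A4 G#4 D5 E6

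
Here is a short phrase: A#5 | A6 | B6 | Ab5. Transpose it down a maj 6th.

A#5: a sixth down reaches C, and 9 semitones makes it C#5.
A6: a sixth down reaches C, and 9 semitones makes it C6.
A major sixth down from B6 gives D6.
Ab5: a sixth down reaches C, and 9 semitones makes it Cb5.

C#5 C6 D6 Cb5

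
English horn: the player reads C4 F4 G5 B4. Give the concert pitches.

F3 Bb3 C5 E4

The English horn sounds a perfect fifth below written, so transpose each written note down a perfect fifth.
C4 becomes F3
F4 becomes Bb3
G5 becomes C5
B4 becomes E4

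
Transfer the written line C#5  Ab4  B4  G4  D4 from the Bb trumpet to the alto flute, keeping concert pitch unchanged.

First find concert pitch: the Bb trumpet sounds a major second below written, so C#5 Ab4 B4 G4 D4 sounds B4 Gb4 A4 F4 C4.
Then write for alto flute: it sounds a perfect fourth below written, so the part must be a perfect fourth above concert.
B4 → E5
Gb4 → Cb5
A4 → D5
F4 → Bb4
C4 → F4

E5 Cb5 D5 Bb4 F4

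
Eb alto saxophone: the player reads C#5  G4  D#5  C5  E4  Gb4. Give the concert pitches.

E4 Bb3 F#4 Eb4 G3 Bbb3

The Eb alto saxophone sounds a major sixth below written, so transpose each written note down a major sixth.
C#5 gives E4
G4 gives Bb3
D#5 gives F#4
C5 gives Eb4
E4 gives G3
Gb4 gives Bbb3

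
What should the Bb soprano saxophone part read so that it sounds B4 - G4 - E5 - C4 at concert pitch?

Written C4 sounds as Bb3 on the Bb soprano saxophone, so concert pitches are written a major second up.
B4 -> C#5
G4 -> A4
E5 -> F#5
C4 -> D4

C#5 A4 F#5 D4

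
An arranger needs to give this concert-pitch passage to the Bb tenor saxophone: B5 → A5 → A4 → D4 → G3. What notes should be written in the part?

Written C4 sounds as Bb2 on the Bb tenor saxophone, so concert pitches are written a major ninth up.
B5 to C#7
A5 to B6
A4 to B5
D4 to E5
G3 to A4

C#7 B6 B5 E5 A4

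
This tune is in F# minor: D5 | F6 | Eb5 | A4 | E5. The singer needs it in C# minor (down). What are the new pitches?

F# minor to C# minor down is a perfect fourth, so every note moves down by that interval.
D5 becomes A4
F6 becomes C6
Eb5 becomes Bb4
A4 becomes E4
E5 becomes B4

A4 C6 Bb4 E4 B4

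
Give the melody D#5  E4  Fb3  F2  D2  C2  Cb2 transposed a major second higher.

A major second up from D#5 gives E#5.
E4 up a major second is F#4.
A major second up from Fb3 gives Gb3.
F2: a second up reaches G, and 2 semitones makes it G2.
D2 up a major second is E2.
C2 up a major second is D2.
A major second up from Cb2 gives Db2.

E#5 F#4 Gb3 G2 E2 D2 Db2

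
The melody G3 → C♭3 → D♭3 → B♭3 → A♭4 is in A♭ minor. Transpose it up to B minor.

A#3 D3 E3 C#4 B4

From A♭ up to B is an augmented second; apply that to each pitch.
G3 becomes A#3
Cb3 becomes D3
Db3 becomes E3
Bb3 becomes C#4
Ab4 becomes B4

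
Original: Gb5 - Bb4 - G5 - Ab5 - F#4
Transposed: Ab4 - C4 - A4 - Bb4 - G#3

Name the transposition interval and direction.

From Gb5 to Ab4 is 7 letter names — a seventh of some quality.
Ab4 to Gb5 is 10 semitones, which makes it a minor seventh; the second version is lower, so the direction is down.
Checking another pair — F#4 → G#3 — gives the same interval.

down a minor seventh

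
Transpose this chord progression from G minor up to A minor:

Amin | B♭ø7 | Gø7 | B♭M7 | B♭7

Bmin Cø7 Aø7 CM7 C7

G minor up to A minor is a major second; each chord root moves by that interval while the quality stays the same.
Amin: root A up a major second → B, giving Bmin.
B♭ø7: root B♭ up a major second → C, giving Cø7.
Gø7: root G up a major second → A, giving Aø7.
B♭M7: root B♭ up a major second → C, giving CM7.
B♭7: root B♭ up a major second → C, giving C7.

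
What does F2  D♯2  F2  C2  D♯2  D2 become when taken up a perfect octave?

F3 D#3 F3 C3 D#3 D3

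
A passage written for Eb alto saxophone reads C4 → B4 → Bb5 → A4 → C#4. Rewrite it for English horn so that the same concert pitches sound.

Bb3 A4 Ab5 G4 B3

First find concert pitch: the Eb alto saxophone sounds a major sixth below written, so C4 B4 Bb5 A4 C#4 sounds Eb3 D4 Db5 C4 E3.
Then write for English horn: it sounds a perfect fifth below written, so the part must be a perfect fifth above concert.
Eb3 → Bb3
D4 → A4
Db5 → Ab5
C4 → G4
E3 → B3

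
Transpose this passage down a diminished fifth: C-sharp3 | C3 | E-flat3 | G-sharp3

F##2 F#2 A2 C##3

C#3 to F##2
C3 to F#2
Eb3 to A2
G#3 to C##3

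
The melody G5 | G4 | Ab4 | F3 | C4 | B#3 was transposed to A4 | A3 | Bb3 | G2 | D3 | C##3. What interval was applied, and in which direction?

down a minor seventh

From G5 to A4 is 7 letter names — a seventh of some quality.
A4 to G5 is 10 semitones, which makes it a minor seventh; the second version is lower, so the direction is down.
Checking another pair — B#3 → C##3 — gives the same interval.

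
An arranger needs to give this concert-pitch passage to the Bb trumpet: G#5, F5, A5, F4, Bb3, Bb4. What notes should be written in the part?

The Bb trumpet sounds a major second below written, so the written part must be a major second above concert — transpose each note up.
G#5 to A#5
F5 to G5
A5 to B5
F4 to G4
Bb3 to C4
Bb4 to C5

A#5 G5 B5 G4 C4 C5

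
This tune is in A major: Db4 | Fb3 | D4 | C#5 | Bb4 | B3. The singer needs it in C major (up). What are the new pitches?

Fb4 Abb3 F4 E5 Db5 D4

From A up to C is a minor third; apply that to each pitch.
Db4 -> Fb4
Fb3 -> Abb3
D4 -> F4
C#5 -> E5
Bb4 -> Db5
B3 -> D4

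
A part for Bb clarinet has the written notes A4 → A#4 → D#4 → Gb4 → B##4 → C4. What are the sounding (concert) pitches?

G4 G#4 C#4 Fb4 A##4 Bb3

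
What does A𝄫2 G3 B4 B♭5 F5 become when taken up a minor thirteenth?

Fbb4 Eb5 G6 Gb7 Db7

Abb2 -> Fbb4
G3 -> Eb5
B4 -> G6
Bb5 -> Gb7
F5 -> Db7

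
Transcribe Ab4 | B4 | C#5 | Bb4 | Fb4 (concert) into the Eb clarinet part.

Written C4 sounds as Eb4 on the Eb clarinet, so concert pitches are written a minor third down.
Ab4 gives F4
B4 gives G#4
C#5 gives A#4
Bb4 gives G4
Fb4 gives Db4

F4 G#4 A#4 G4 Db4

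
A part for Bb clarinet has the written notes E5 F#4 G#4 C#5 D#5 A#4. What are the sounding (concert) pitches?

D5 E4 F#4 B4 C#5 G#4

Written C4 on the Bb clarinet sounds as Bb3, a major second lower; apply that shift to every note.
E5 to D5
F#4 to E4
G#4 to F#4
C#5 to B4
D#5 to C#5
A#4 to G#4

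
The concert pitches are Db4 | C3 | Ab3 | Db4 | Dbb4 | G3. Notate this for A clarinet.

Fb4 Eb3 Cb4 Fb4 Fbb4 Bb3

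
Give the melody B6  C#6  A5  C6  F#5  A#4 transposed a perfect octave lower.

B5 C#5 A4 C5 F#4 A#3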